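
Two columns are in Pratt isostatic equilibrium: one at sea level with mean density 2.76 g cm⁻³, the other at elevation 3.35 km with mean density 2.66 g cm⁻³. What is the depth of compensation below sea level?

ρ_ref D = ρ (D + h) → D (ρ_ref − ρ) = ρ h.
D = ρ h/(ρ_ref − ρ) = 2.66 × 3.35 km/(2.76 − 2.66) = 89.1 km.

89.1 km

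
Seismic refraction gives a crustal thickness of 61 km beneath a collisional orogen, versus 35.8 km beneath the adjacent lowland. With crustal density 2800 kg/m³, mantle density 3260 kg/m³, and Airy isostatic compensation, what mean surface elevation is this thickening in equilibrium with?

3.56 km

Excess crust Δ = 61 km − 35.8 km = 25.2 km, split between elevation h and root r with h + r = Δ.
Airy balance ρ_c h = (ρ_m − ρ_c) r gives r = h ρ_c/(ρ_m − ρ_c), so h (1 + ρ_c/(ρ_m − ρ_c)) = Δ, i.e. h = Δ (ρ_m − ρ_c)/ρ_m.
h = 25.2 km × 460/3260 = 3.56 km.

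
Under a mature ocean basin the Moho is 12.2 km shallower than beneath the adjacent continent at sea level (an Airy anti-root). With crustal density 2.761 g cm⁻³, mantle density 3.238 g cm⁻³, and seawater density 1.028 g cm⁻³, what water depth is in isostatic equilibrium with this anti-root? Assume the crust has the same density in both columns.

Replacing a thickness d of crust by seawater at the top must be balanced by replacing crust with mantle at the base: d (ρ_c − ρ_w) = a (ρ_m − ρ_c).
d = a (ρ_m − ρ_c)/(ρ_c − ρ_w) = 12.2 km × 0.477/1.733 = 3.36 km.

3.36 km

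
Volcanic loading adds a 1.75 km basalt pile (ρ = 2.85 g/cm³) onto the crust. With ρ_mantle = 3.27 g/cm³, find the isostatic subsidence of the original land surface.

Subaerial loading: s = t ρ_load / ρ_m.
s = 1.75 km × 2.85/3.27 = 1.53 km.

1.53 km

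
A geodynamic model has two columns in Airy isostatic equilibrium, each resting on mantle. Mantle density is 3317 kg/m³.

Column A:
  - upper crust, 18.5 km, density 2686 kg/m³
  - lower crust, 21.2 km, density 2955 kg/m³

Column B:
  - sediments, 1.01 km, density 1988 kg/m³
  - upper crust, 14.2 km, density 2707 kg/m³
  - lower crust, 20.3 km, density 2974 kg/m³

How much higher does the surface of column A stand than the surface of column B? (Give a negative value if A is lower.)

For any compensation level in the mantle, the mantle terms cancel and isostasy reduces to e = (Σt_A − Σt_B) − (Σ(ρt)_A − Σ(ρt)_B) / ρ_m.
Σt_A = 39.7 km; Σt_B = 35.51 km; Σ(ρt)_A = 112337; Σ(ρt)_B = 100819.48 (in km·kg/m³).
e = (39.7 − 35.51) − (112337 − 100819.48) / 3317 = 0.718 km.

0.718 km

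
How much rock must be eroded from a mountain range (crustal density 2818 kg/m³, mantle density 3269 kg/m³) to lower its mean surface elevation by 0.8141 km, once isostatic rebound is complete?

5.9 km

Net drop Δ = e − u = e − e ρ_c/ρ_m = e (ρ_m − ρ_c)/ρ_m.
e = Δ ρ_m/(ρ_m − ρ_c) = 0.8141 km × 3269/451 = 5.9 km.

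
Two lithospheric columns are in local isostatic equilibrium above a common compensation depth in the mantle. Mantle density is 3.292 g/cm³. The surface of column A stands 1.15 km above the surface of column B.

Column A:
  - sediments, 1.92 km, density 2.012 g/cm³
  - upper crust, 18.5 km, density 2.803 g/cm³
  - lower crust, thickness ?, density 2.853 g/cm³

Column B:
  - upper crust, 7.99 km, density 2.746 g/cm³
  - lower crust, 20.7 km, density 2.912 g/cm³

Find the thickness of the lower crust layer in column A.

Take the compensation level at the base of the deeper column (depth z_c below the surface of column A) and equate Σ ρ_i t_i down to z_c; mantle fills any gap and the z_c terms cancel.
Column A: 1.92×2.012 + 18.5×2.803 + x×2.853 + (z_c − 20.42 − x)×3.292
Column B: 1.15×0 + 7.99×2.746 + 20.7×2.912 + (z_c − 1.15 − 28.69)×3.292
The z_c×3.292 term appears on both sides and cancels. Collect the known terms of each column as K = Σ(ρt)_known − 3.292 × (depth of known layers): K_A = 55.71854 − 3.292×20.42 = −11.5041; K_B = 82.21894 − 3.292×(1.15 + 28.69) = −16.01434.
Balance: K_A − x×(3.292 − 2.853) = K_B, so x = (K_A − K_B)/(3.292 − 2.853) = 4.51024/0.439 = 10.3 km.

10.3 km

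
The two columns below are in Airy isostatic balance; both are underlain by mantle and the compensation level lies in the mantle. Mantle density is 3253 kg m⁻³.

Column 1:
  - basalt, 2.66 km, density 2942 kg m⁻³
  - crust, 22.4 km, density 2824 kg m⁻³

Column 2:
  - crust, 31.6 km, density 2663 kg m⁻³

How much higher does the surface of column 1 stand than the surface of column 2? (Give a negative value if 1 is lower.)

For any compensation level in the mantle, the mantle terms cancel and isostasy reduces to e = (Σt_1 − Σt_2) − (Σ(ρt)_1 − Σ(ρt)_2) / ρ_m.
Σt_1 = 25.06 km; Σt_2 = 31.6 km; Σ(ρt)_1 = 71083.32; Σ(ρt)_2 = 84150.8 (in km·kg m⁻³).
e = (25.06 − 31.6) − (71083.32 − 84150.8) / 3253 = −2.52 km.

−2.52 km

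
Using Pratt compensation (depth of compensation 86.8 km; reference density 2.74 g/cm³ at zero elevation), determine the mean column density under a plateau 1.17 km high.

Pratt balance: ρ_ref D = ρ (D + h).
ρ = ρ_ref D/(D + h) = 2.74 × 86.8 km/(86.8 km + 1.17 km) = 2.7 g/cm³.

2.7 g/cm³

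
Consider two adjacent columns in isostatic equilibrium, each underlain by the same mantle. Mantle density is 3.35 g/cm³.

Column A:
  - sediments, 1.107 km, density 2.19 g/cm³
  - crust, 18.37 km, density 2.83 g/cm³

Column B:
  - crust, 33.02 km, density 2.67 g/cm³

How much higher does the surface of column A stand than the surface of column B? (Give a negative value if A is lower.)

For any compensation level in the mantle, the mantle terms cancel and isostasy reduces to e = (Σt_A − Σt_B) − (Σ(ρt)_A − Σ(ρt)_B) / ρ_m.
Σt_A = 19.477 km; Σt_B = 33.02 km; Σ(ρt)_A = 54.41143; Σ(ρt)_B = 88.1634 (in km·g/cm³).
e = (19.477 − 33.02) − (54.41143 − 88.1634) / 3.35 = −3.47 km.

−3.47 km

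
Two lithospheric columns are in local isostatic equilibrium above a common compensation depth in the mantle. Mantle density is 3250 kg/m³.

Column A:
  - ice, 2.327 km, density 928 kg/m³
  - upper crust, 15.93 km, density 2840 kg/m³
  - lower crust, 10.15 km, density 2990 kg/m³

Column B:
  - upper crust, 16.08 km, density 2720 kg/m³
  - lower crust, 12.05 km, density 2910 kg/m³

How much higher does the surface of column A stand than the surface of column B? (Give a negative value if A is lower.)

0.601 km

For any compensation level in the mantle, the mantle terms cancel and isostasy reduces to e = (Σt_A − Σt_B) − (Σ(ρt)_A − Σ(ρt)_B) / ρ_m.
Σt_A = 28.407 km; Σt_B = 28.13 km; Σ(ρt)_A = 77749.156; Σ(ρt)_B = 78803.1 (in km·kg/m³).
e = (28.407 − 28.13) − (77749.156 − 78803.1) / 3250 = 0.601 km.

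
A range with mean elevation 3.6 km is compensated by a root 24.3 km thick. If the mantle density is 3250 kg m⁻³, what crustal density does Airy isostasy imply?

2830 kg m⁻³

ρ_c h = (ρ_m − ρ_c) r → ρ_c (h + r) = ρ_m r → ρ_c = ρ_m r / (h + r).
ρ_c = 3250 × 24.3 km / (3.6 km + 24.3 km) = 2830 kg m⁻³.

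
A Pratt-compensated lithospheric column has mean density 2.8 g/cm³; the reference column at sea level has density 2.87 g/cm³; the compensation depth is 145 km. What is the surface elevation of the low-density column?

ρ_ref D = ρ (D + h) → h = D (ρ_ref − ρ)/ρ.
h = 145 km × (2.87 − 2.8)/2.8 = 3.62 km.

3.62 km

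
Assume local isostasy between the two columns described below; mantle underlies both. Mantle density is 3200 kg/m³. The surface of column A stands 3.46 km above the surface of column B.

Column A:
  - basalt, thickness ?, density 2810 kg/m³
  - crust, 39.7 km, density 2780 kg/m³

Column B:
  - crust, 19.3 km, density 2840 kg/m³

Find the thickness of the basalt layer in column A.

Take the compensation level at the base of the deeper column (depth z_c below the surface of column A) and equate Σ ρ_i t_i down to z_c; mantle fills any gap and the z_c terms cancel.
Column A: x×2810 + 39.7×2780 + (z_c − 39.7 − x)×3200
Column B: 3.46×0 + 19.3×2840 + (z_c − 3.46 − 19.3)×3200
The z_c×3200 term appears on both sides and cancels. Collect the known terms of each column as K = Σ(ρt)_known − 3200 × (depth of known layers): K_A = 110366 − 3200×39.7 = −16674; K_B = 54812 − 3200×(3.46 + 19.3) = −18020.
Balance: K_A − x×(3200 − 2810) = K_B, so x = (K_A − K_B)/(3200 − 2810) = 1346/390 = 3.45 km.

3.45 km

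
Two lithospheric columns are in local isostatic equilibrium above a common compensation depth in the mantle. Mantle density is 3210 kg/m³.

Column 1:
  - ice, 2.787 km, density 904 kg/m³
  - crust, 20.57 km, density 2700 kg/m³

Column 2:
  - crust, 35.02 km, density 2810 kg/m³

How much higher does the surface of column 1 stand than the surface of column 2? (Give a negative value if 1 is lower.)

For any compensation level in the mantle, the mantle terms cancel and isostasy reduces to e = (Σt_1 − Σt_2) − (Σ(ρt)_1 − Σ(ρt)_2) / ρ_m.
Σt_1 = 23.357 km; Σt_2 = 35.02 km; Σ(ρt)_1 = 58058.448; Σ(ρt)_2 = 98406.2 (in km·kg/m³).
e = (23.357 − 35.02) − (58058.448 − 98406.2) / 3210 = 0.906 km.

0.906 km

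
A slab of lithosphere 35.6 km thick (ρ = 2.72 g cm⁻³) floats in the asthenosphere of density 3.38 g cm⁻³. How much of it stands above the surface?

6.95 km

Floating equilibrium: submerged depth d = t ρ_obj/ρ_fluid = 35.6 km × 2.72/3.38 = 28.65 km.
Freeboard = t − d = 35.6 km − 28.65 km = 6.95 km.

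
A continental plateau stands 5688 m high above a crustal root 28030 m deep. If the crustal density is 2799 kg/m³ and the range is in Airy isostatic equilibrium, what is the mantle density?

Airy balance: ρ_c h = (ρ_m − ρ_c) r → ρ_m = ρ_c (1 + h/r).
ρ_m = 2799 × (1 + 5688 m/28030 m) = 3370 kg/m³.

3370 kg/m³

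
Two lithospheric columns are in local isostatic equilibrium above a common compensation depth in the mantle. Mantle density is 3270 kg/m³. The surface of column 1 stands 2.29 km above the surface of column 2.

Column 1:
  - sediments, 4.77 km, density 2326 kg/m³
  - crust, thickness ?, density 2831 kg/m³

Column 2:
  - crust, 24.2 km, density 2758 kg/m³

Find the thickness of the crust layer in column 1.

Take the compensation level at the base of the deeper column (depth z_c below the surface of column 1) and equate Σ ρ_i t_i down to z_c; mantle fills any gap and the z_c terms cancel.
Column 1: 4.77×2326 + x×2831 + (z_c − 4.77 − x)×3270
Column 2: 2.29×0 + 24.2×2758 + (z_c − 2.29 − 24.2)×3270
The z_c×3270 term appears on both sides and cancels. Collect the known terms of each column as K = Σ(ρt)_known − 3270 × (depth of known layers): K_1 = 11095.02 − 3270×4.77 = −4502.88; K_2 = 66743.6 − 3270×(2.29 + 24.2) = −19878.7.
Balance: K_1 − x×(3270 − 2831) = K_2, so x = (K_1 − K_2)/(3270 − 2831) = 15375.8/439 = 35 km.

35 km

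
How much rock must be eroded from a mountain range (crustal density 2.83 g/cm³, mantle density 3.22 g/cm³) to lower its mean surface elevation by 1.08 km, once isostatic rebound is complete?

Net drop Δ = e − u = e − e ρ_c/ρ_m = e (ρ_m − ρ_c)/ρ_m.
e = Δ ρ_m/(ρ_m − ρ_c) = 1.08 km × 3.22/0.39 = 8.92 km.

8.92 km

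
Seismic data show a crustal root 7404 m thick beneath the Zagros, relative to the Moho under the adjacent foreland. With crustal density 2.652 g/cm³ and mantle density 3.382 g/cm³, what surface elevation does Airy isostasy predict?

In Airy isostatic equilibrium: ρ_c h = (ρ_m − ρ_c) r.
h = r (ρ_m − ρ_c) / ρ_c = 7404 m × (3.382 − 2.652) / 2.652 = 2040 m.

2040 m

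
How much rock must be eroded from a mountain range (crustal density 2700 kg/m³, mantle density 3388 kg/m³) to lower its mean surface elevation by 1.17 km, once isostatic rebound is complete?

Net drop Δ = e − u = e − e ρ_c/ρ_m = e (ρ_m − ρ_c)/ρ_m.
e = Δ ρ_m/(ρ_m − ρ_c) = 1.17 km × 3388/688 = 5.76 km.

5.76 km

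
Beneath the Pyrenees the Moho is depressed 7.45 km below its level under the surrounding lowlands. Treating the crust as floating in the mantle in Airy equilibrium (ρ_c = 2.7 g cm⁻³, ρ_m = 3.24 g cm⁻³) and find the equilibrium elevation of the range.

1.49 km

In Airy isostatic equilibrium: ρ_c h = (ρ_m − ρ_c) r.
h = r (ρ_m − ρ_c) / ρ_c = 7.45 km × (3.24 − 2.7) / 2.7 = 1.49 km.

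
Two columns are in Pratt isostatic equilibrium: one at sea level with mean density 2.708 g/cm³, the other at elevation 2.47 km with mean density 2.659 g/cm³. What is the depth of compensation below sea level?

ρ_ref D = ρ (D + h) → D (ρ_ref − ρ) = ρ h.
D = ρ h/(ρ_ref − ρ) = 2.659 × 2.47 km/(2.708 − 2.659) = 134 km.

134 km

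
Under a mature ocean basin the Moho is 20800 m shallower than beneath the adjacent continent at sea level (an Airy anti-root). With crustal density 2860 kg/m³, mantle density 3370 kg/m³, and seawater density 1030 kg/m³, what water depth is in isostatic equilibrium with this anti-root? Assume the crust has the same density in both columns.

Replacing a thickness d of crust by seawater at the top must be balanced by replacing crust with mantle at the base: d (ρ_c − ρ_w) = a (ρ_m − ρ_c).
d = a (ρ_m − ρ_c)/(ρ_c − ρ_w) = 20800 m × 510/1830 = 5800 m.

5800 m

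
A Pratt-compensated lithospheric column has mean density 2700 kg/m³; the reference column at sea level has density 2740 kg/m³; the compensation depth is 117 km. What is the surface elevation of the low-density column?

ρ_ref D = ρ (D + h) → h = D (ρ_ref − ρ)/ρ.
h = 117 km × (2740 − 2700)/2700 = 1.73 km.

1.73 km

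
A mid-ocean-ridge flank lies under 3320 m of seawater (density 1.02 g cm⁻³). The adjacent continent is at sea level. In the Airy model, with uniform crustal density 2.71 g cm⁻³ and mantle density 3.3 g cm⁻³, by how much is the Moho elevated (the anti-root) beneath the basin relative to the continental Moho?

9510 m

In Airy isostatic equilibrium: replacing crust with seawater at the top is compensated by replacing crust with mantle at the base: d (ρ_c − ρ_w) = a (ρ_m − ρ_c).
a = d (ρ_c − ρ_w)/(ρ_m − ρ_c) = 3320 m × 1.69/0.59 = 9510 m.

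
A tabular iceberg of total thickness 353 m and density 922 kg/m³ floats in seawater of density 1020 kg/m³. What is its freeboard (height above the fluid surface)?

Floating equilibrium: submerged depth d = t ρ_obj/ρ_fluid = 353 m × 922/1020 = 319.1 m.
Freeboard = t − d = 353 m − 319.1 m = 33.9 m.

33.9 m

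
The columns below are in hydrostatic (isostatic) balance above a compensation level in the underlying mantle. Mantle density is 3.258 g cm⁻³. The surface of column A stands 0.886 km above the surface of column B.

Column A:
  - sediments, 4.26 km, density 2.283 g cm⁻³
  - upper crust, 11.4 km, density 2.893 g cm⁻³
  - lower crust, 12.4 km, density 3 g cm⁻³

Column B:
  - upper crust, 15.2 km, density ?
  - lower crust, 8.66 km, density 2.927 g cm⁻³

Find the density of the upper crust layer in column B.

Take the compensation level at the base of the deeper column (depth z_c below the surface of column A) and equate Σ ρ_i t_i down to z_c; mantle fills any gap and the z_c terms cancel.
Column A: 4.26×2.283 + 11.4×2.893 + 12.4×3 + (z_c − 28.06)×3.258
Column B: 0.886×0 + 15.2×ρ + 8.66×2.927 + (z_c − 0.886 − 23.86)×3.258
The z_c×3.258 term appears on both sides and cancels. Collect the known terms of each column as K = Σ(ρt)_known − 3.258 × (depth of known layers): K_A = 79.90578 − 3.258×28.06 = −11.5137; K_B = 25.34782 − 3.258×(0.886 + 23.86) = −55.274648.
Balance: K_A = K_B + 15.2×ρ, so ρ = (K_A − K_B)/15.2 = 43.7609/15.2 = 2.88 g cm⁻³.

2.88 g cm⁻³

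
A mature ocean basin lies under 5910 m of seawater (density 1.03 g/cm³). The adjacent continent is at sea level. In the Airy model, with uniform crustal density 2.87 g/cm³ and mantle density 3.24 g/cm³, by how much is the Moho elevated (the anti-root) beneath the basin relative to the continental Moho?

Equating mass per unit area of the two columns: replacing crust with seawater at the top is compensated by replacing crust with mantle at the base: d (ρ_c − ρ_w) = a (ρ_m − ρ_c).
a = d (ρ_c − ρ_w)/(ρ_m − ρ_c) = 5910 m × 1.84/0.37 = 29400 m.

29400 m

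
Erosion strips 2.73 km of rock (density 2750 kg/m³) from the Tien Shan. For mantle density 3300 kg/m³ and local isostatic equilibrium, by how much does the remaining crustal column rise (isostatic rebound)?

2.27 km

Unloading: uplift u = e ρ_c/ρ_m = 2.73 km × 2750/3300 = 2.27 km.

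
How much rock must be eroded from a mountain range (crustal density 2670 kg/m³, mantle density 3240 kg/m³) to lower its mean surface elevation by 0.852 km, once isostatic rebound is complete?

4.84 km

Net drop Δ = e − u = e − e ρ_c/ρ_m = e (ρ_m − ρ_c)/ρ_m.
e = Δ ρ_m/(ρ_m − ρ_c) = 0.852 km × 3240/570 = 4.84 km.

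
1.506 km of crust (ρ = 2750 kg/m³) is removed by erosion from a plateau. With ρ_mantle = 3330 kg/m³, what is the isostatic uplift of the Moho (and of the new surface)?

Unloading: uplift u = e ρ_c/ρ_m = 1.506 km × 2750/3330 = 1.24 km.

1.24 km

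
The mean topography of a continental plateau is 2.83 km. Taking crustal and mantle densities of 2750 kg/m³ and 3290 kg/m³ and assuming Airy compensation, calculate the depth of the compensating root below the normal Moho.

14.4 km

Isostatic balance requires: the weight of the topography is balanced by the buoyancy of the root, ρ_c h = (ρ_m − ρ_c) r.
r = h · ρ_c / (ρ_m − ρ_c) = 2.83 km × 2750 / (3290 − 2750) = 14.4 km.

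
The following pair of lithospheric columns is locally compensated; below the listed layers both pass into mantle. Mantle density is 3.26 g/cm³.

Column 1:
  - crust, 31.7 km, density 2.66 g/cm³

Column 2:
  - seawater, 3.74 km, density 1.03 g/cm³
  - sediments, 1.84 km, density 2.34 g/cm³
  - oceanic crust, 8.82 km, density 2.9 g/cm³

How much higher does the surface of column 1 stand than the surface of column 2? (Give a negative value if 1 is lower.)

For any compensation level in the mantle, the mantle terms cancel and isostasy reduces to e = (Σt_1 − Σt_2) − (Σ(ρt)_1 − Σ(ρt)_2) / ρ_m.
Σt_1 = 31.7 km; Σt_2 = 14.4 km; Σ(ρt)_1 = 84.322; Σ(ρt)_2 = 33.7358 (in km·g/cm³).
e = (31.7 − 14.4) − (84.322 − 33.7358) / 3.26 = 1.78 km.

1.78 km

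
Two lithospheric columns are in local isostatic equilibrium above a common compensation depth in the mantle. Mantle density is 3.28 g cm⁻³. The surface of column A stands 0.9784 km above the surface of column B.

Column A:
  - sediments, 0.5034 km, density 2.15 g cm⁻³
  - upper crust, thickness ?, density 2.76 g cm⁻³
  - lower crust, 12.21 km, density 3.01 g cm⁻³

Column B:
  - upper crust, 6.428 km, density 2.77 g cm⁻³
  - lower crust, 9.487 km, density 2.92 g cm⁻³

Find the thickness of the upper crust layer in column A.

Take the compensation level at the base of the deeper column (depth z_c below the surface of column A) and equate Σ ρ_i t_i down to z_c; mantle fills any gap and the z_c terms cancel.
Column A: 0.5034×2.15 + x×2.76 + 12.21×3.01 + (z_c − 12.7134 − x)×3.28
Column B: 0.9784×0 + 6.428×2.77 + 9.487×2.92 + (z_c − 0.9784 − 15.915)×3.28
The z_c×3.28 term appears on both sides and cancels. Collect the known terms of each column as K = Σ(ρt)_known − 3.28 × (depth of known layers): K_A = 37.83441 − 3.28×12.7134 = −3.865542; K_B = 45.5076 − 3.28×(0.9784 + 15.915) = −9.902752.
Balance: K_A − x×(3.28 − 2.76) = K_B, so x = (K_A − K_B)/(3.28 − 2.76) = 6.03721/0.52 = 11.6 km.

11.6 km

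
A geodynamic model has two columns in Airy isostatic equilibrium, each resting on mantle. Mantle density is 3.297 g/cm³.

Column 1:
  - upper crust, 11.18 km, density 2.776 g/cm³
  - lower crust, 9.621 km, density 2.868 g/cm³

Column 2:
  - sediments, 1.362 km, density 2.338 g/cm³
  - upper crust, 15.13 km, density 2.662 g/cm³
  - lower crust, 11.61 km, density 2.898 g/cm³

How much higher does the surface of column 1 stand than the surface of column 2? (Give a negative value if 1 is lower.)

For any compensation level in the mantle, the mantle terms cancel and isostasy reduces to e = (Σt_1 − Σt_2) − (Σ(ρt)_1 − Σ(ρt)_2) / ρ_m.
Σt_1 = 20.801 km; Σt_2 = 28.102 km; Σ(ρt)_1 = 58.628708; Σ(ρt)_2 = 77.106196 (in km·g/cm³).
e = (20.801 − 28.102) − (58.628708 − 77.106196) / 3.297 = −1.7 km.

−1.7 km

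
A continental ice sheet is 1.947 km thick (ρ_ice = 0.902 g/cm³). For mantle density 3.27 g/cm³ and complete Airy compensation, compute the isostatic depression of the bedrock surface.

0.537 km

Equating mass per unit area of the two columns: the ice load ρ_ice t is balanced by mantle displaced below, ρ_m s.
s = t ρ_ice / ρ_m = 1.947 km × 0.902/3.27 = 0.537 km.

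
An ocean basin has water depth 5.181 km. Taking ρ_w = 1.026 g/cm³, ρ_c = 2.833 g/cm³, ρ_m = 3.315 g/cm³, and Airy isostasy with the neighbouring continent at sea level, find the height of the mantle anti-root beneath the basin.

19.4 km

Equating mass per unit area of the two columns: replacing crust with seawater at the top is compensated by replacing crust with mantle at the base: d (ρ_c − ρ_w) = a (ρ_m − ρ_c).
a = d (ρ_c − ρ_w)/(ρ_m − ρ_c) = 5.181 km × 1.807/0.482 = 19.4 km.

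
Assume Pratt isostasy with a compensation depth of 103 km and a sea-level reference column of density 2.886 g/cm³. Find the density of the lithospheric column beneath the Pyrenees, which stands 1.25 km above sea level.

Pratt balance: ρ_ref D = ρ (D + h).
ρ = ρ_ref D/(D + h) = 2.886 × 103 km/(103 km + 1.25 km) = 2.85 g/cm³.

2.85 g/cm³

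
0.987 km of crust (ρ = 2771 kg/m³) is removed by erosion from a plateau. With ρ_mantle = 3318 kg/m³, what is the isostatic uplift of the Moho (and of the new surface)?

Unloading: uplift u = e ρ_c/ρ_m = 0.987 km × 2771/3318 = 0.824 km.

0.824 km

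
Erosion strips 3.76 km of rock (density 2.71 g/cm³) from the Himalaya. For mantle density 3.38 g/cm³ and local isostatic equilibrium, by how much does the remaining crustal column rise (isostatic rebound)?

Unloading: uplift u = e ρ_c/ρ_m = 3.76 km × 2.71/3.38 = 3.01 km.

3.01 km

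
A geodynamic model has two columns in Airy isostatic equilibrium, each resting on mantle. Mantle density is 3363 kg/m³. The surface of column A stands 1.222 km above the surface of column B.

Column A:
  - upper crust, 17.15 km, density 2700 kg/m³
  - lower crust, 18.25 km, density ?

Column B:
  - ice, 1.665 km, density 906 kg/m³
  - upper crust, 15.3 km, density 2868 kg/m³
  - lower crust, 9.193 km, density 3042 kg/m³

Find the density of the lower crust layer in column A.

Take the compensation level at the base of the deeper column (depth z_c below the surface of column A) and equate Σ ρ_i t_i down to z_c; mantle fills any gap and the z_c terms cancel.
Column A: 17.15×2700 + 18.25×ρ + (z_c − 35.4)×3363
Column B: 1.222×0 + 1.665×906 + 15.3×2868 + 9.193×3042 + (z_c − 1.222 − 26.158)×3363
The z_c×3363 term appears on both sides and cancels. Collect the known terms of each column as K = Σ(ρt)_known − 3363 × (depth of known layers): K_A = 46305 − 3363×35.4 = −72745.2; K_B = 73353.996 − 3363×(1.222 + 26.158) = −18724.944.
Balance: K_A + 18.25×ρ = K_B, so ρ = (K_B − K_A)/18.25 = 54020.3/18.25 = 2960 kg/m³.

2960 kg/m³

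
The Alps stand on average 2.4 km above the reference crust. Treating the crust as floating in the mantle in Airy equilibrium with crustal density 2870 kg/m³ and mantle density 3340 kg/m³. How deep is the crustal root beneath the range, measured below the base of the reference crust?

14.7 km

Balancing pressure at the compensation depth: the weight of the topography is balanced by the buoyancy of the root, ρ_c h = (ρ_m − ρ_c) r.
r = h · ρ_c / (ρ_m − ρ_c) = 2.4 km × 2870 / (3340 − 2870) = 14.7 km.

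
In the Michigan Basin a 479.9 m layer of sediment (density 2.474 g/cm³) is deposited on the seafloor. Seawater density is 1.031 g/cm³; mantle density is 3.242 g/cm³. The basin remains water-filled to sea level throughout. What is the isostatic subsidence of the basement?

313 m

Submarine loading: the sediment displaces seawater, and the subsidence is in turn flooded, so s (ρ_m − ρ_w) = t (ρ_sed − ρ_w).
s = 479.9 m × (2.474 − 1.031) / (3.242 − 1.031) = 313 m.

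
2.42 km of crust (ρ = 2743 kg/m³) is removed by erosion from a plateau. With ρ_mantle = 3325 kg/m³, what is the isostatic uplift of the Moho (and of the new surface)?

2 km

Unloading: uplift u = e ρ_c/ρ_m = 2.42 km × 2743/3325 = 2 km.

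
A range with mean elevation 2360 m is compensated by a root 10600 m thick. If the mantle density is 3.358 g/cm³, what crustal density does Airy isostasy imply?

ρ_c h = (ρ_m − ρ_c) r → ρ_c (h + r) = ρ_m r → ρ_c = ρ_m r / (h + r).
ρ_c = 3.358 × 10600 m / (2360 m + 10600 m) = 2.75 g/cm³.

2.75 g/cm³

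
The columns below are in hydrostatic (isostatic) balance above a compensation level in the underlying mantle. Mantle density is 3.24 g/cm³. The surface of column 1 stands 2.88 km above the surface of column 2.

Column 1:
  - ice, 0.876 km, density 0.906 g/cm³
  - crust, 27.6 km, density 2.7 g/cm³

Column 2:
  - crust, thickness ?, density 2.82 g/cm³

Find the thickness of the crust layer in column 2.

Take the compensation level at the base of the deeper column (depth z_c below the surface of column 1) and equate Σ ρ_i t_i down to z_c; mantle fills any gap and the z_c terms cancel.
Column 1: 0.876×0.906 + 27.6×2.7 + (z_c − 28.476)×3.24
Column 2: 2.88×0 + x×2.82 + (z_c − 2.88 − 0 − x)×3.24
The z_c×3.24 term appears on both sides and cancels. Collect the known terms of each column as K = Σ(ρt)_known − 3.24 × (depth of known layers): K_1 = 75.313656 − 3.24×28.476 = −16.948584; K_2 = 0 − 3.24×(2.88 + 0) = −9.3312.
Balance: K_1 = K_2 − x×(3.24 − 2.82), so x = (K_2 − K_1)/(3.24 − 2.82) = 7.61738/0.42 = 18.1 km.

18.1 km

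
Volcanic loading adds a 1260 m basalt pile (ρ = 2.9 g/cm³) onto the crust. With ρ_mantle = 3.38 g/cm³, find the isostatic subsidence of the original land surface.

1080 m

Subaerial loading: s = t ρ_load / ρ_m.
s = 1260 m × 2.9/3.38 = 1080 m.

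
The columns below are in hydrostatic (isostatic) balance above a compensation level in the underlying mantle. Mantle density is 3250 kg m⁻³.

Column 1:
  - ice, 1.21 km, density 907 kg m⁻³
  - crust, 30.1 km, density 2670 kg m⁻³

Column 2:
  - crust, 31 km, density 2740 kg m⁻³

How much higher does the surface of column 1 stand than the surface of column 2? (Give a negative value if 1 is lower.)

For any compensation level in the mantle, the mantle terms cancel and isostasy reduces to e = (Σt_1 − Σt_2) − (Σ(ρt)_1 − Σ(ρt)_2) / ρ_m.
Σt_1 = 31.31 km; Σt_2 = 31 km; Σ(ρt)_1 = 81464.47; Σ(ρt)_2 = 84940 (in km·kg m⁻³).
e = (31.31 − 31) − (81464.47 − 84940) / 3250 = 1.38 km.

1.38 km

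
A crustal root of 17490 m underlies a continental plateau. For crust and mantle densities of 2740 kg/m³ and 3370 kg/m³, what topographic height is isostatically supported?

Isostatic balance requires: ρ_c h = (ρ_m − ρ_c) r.
h = r (ρ_m − ρ_c) / ρ_c = 17490 m × (3370 − 2740) / 2740 = 4020 m.

4020 m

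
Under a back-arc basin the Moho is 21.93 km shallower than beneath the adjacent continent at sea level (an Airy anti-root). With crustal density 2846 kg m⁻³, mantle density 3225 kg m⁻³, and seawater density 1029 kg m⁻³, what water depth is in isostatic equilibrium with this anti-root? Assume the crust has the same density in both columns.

Replacing a thickness d of crust by seawater at the top must be balanced by replacing crust with mantle at the base: d (ρ_c − ρ_w) = a (ρ_m − ρ_c).
d = a (ρ_m − ρ_c)/(ρ_c − ρ_w) = 21.93 km × 379/1817 = 4.57 km.

4.57 km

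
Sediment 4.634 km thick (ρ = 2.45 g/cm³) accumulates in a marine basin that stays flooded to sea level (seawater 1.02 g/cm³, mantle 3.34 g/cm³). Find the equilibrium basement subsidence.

Submarine loading: the sediment displaces seawater, and the subsidence is in turn flooded, so s (ρ_m − ρ_w) = t (ρ_sed − ρ_w).
s = 4.634 km × (2.45 − 1.02) / (3.34 − 1.02) = 2.86 km.

2.86 km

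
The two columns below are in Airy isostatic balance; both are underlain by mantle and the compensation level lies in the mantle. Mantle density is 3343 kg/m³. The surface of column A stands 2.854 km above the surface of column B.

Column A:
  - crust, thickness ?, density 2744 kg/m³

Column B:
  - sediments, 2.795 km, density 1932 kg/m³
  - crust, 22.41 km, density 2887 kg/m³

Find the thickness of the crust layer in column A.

Take the compensation level at the base of the deeper column (depth z_c below the surface of column A) and equate Σ ρ_i t_i down to z_c; mantle fills any gap and the z_c terms cancel.
Column A: x×2744 + (z_c − 0 − x)×3343
Column B: 2.854×0 + 2.795×1932 + 22.41×2887 + (z_c − 2.854 − 25.205)×3343
The z_c×3343 term appears on both sides and cancels. Collect the known terms of each column as K = Σ(ρt)_known − 3343 × (depth of known layers): K_A = 0 − 3343×0 = 0; K_B = 70097.61 − 3343×(2.854 + 25.205) = −23703.627.
Balance: K_A − x×(3343 − 2744) = K_B, so x = (K_A − K_B)/(3343 − 2744) = 23703.6/599 = 39.6 km.

39.6 km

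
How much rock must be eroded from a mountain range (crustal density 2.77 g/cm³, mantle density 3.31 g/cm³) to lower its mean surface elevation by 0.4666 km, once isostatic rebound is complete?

2.86 km

Net drop Δ = e − u = e − e ρ_c/ρ_m = e (ρ_m − ρ_c)/ρ_m.
e = Δ ρ_m/(ρ_m − ρ_c) = 0.4666 km × 3.31/0.54 = 2.86 km.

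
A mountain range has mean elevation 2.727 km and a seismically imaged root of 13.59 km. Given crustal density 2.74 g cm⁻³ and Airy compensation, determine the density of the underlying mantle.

Airy balance: ρ_c h = (ρ_m − ρ_c) r → ρ_m = ρ_c (1 + h/r).
ρ_m = 2.74 × (1 + 2.727 km/13.59 km) = 3.29 g cm⁻³.

3.29 g cm⁻³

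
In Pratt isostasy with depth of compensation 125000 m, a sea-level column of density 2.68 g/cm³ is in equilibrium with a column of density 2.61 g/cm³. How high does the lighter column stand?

3350 m

ρ_ref D = ρ (D + h) → h = D (ρ_ref − ρ)/ρ.
h = 125000 m × (2.68 − 2.61)/2.61 = 3350 m.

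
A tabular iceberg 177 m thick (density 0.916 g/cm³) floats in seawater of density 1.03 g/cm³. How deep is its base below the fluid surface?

Draft d = t ρ_obj/ρ_fluid = 177 m × 0.916/1.03 = 157 m.

157 m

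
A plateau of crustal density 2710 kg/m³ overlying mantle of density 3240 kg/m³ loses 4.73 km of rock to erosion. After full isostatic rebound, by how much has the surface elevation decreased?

Rebound u = e ρ_c/ρ_m = 4.73 km × 2710/3240 = 3.956 km.
Net surface drop = e − u = 4.73 km − 3.956 km = e (ρ_m − ρ_c)/ρ_m = 0.774 km.

0.774 km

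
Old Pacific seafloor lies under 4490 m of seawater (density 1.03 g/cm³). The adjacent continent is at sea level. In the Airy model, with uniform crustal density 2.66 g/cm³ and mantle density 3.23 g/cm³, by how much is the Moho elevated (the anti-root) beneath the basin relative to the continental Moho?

12800 m

Balancing pressure at the compensation depth: replacing crust with seawater at the top is compensated by replacing crust with mantle at the base: d (ρ_c − ρ_w) = a (ρ_m − ρ_c).
a = d (ρ_c − ρ_w)/(ρ_m − ρ_c) = 4490 m × 1.63/0.57 = 12800 m.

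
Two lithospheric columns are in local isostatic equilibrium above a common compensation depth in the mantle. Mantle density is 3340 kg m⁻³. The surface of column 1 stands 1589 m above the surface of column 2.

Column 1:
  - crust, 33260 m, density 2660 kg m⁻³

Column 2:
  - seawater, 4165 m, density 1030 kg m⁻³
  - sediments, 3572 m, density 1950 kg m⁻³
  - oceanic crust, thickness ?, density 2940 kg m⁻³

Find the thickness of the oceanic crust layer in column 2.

Take the compensation level at the base of the deeper column (depth z_c below the surface of column 1) and equate Σ ρ_i t_i down to z_c; mantle fills any gap and the z_c terms cancel.
Column 1: 33260×2660 + (z_c − 33260)×3340
Column 2: 1589×0 + 4165×1030 + 3572×1950 + x×2940 + (z_c − 1589 − 7737 − x)×3340
The z_c×3340 term appears on both sides and cancels. Collect the known terms of each column as K = Σ(ρt)_known − 3340 × (depth of known layers): K_1 = 88471600 − 3340×33260 = −22616800; K_2 = 11255350 − 3340×(1589 + 7737) = −19893490.
Balance: K_1 = K_2 − x×(3340 − 2940), so x = (K_2 − K_1)/(3340 − 2940) = 2723310/400 = 6810 m.

6810 m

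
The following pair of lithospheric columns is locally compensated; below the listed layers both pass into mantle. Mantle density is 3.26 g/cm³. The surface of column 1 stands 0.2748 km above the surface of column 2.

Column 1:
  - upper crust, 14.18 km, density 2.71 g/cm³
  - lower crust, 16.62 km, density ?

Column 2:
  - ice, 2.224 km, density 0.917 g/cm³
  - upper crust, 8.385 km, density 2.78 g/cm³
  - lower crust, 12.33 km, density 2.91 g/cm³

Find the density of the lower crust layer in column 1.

2.86 g/cm³

Take the compensation level at the base of the deeper column (depth z_c below the surface of column 1) and equate Σ ρ_i t_i down to z_c; mantle fills any gap and the z_c terms cancel.
Column 1: 14.18×2.71 + 16.62×ρ + (z_c − 30.8)×3.26
Column 2: 0.2748×0 + 2.224×0.917 + 8.385×2.78 + 12.33×2.91 + (z_c − 0.2748 − 22.939)×3.26
The z_c×3.26 term appears on both sides and cancels. Collect the known terms of each column as K = Σ(ρt)_known − 3.26 × (depth of known layers): K_1 = 38.4278 − 3.26×30.8 = −61.9802; K_2 = 61.230008 − 3.26×(0.2748 + 22.939) = −14.44698.
Balance: K_1 + 16.62×ρ = K_2, so ρ = (K_2 − K_1)/16.62 = 47.5332/16.62 = 2.86 g/cm³.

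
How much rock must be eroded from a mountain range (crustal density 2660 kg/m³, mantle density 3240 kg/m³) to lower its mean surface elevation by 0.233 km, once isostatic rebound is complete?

1.3 km

Net drop Δ = e − u = e − e ρ_c/ρ_m = e (ρ_m − ρ_c)/ρ_m.
e = Δ ρ_m/(ρ_m − ρ_c) = 0.233 km × 3240/580 = 1.3 km.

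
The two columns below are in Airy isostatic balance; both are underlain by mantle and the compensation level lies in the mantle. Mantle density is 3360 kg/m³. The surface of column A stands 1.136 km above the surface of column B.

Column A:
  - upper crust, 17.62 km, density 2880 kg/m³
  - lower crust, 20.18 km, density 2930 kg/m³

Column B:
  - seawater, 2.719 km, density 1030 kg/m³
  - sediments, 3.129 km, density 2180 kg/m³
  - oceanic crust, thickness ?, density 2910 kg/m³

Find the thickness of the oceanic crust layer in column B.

Take the compensation level at the base of the deeper column (depth z_c below the surface of column A) and equate Σ ρ_i t_i down to z_c; mantle fills any gap and the z_c terms cancel.
Column A: 17.62×2880 + 20.18×2930 + (z_c − 37.8)×3360
Column B: 1.136×0 + 2.719×1030 + 3.129×2180 + x×2910 + (z_c − 1.136 − 5.848 − x)×3360
The z_c×3360 term appears on both sides and cancels. Collect the known terms of each column as K = Σ(ρt)_known − 3360 × (depth of known layers): K_A = 109873 − 3360×37.8 = −17135; K_B = 9621.79 − 3360×(1.136 + 5.848) = −13844.45.
Balance: K_A = K_B − x×(3360 − 2910), so x = (K_B − K_A)/(3360 − 2910) = 3290.55/450 = 7.31 km.

7.31 km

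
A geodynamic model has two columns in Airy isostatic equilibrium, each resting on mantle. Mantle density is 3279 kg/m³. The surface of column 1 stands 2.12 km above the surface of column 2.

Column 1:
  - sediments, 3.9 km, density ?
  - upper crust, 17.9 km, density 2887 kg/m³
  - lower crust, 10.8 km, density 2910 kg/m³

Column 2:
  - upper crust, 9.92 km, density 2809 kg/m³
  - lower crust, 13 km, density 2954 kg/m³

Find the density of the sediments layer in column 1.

Take the compensation level at the base of the deeper column (depth z_c below the surface of column 1) and equate Σ ρ_i t_i down to z_c; mantle fills any gap and the z_c terms cancel.
Column 1: 3.9×ρ + 17.9×2887 + 10.8×2910 + (z_c − 32.6)×3279
Column 2: 2.12×0 + 9.92×2809 + 13×2954 + (z_c − 2.12 − 22.92)×3279
The z_c×3279 term appears on both sides and cancels. Collect the known terms of each column as K = Σ(ρt)_known − 3279 × (depth of known layers): K_1 = 83105.3 − 3279×32.6 = −23790.1; K_2 = 66267.28 − 3279×(2.12 + 22.92) = −15838.88.
Balance: K_1 + 3.9×ρ = K_2, so ρ = (K_2 − K_1)/3.9 = 7951.22/3.9 = 2040 kg/m³.

2040 kg/m³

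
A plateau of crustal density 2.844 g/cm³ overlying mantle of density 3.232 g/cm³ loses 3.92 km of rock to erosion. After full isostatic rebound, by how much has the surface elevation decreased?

Rebound u = e ρ_c/ρ_m = 3.92 km × 2.844/3.232 = 3.449 km.
Net surface drop = e − u = 3.92 km − 3.449 km = e (ρ_m − ρ_c)/ρ_m = 0.471 km.

0.471 km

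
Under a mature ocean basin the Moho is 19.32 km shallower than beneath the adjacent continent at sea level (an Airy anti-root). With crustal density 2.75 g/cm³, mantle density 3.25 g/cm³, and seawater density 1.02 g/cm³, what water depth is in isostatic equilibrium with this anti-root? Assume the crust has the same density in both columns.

5.58 km

Replacing a thickness d of crust by seawater at the top must be balanced by replacing crust with mantle at the base: d (ρ_c − ρ_w) = a (ρ_m − ρ_c).
d = a (ρ_m − ρ_c)/(ρ_c − ρ_w) = 19.32 km × 0.5/1.73 = 5.58 km.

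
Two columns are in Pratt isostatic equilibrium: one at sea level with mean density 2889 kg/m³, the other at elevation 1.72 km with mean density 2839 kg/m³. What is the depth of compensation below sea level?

ρ_ref D = ρ (D + h) → D (ρ_ref − ρ) = ρ h.
D = ρ h/(ρ_ref − ρ) = 2839 × 1.72 km/(2889 − 2839) = 97.7 km.

97.7 km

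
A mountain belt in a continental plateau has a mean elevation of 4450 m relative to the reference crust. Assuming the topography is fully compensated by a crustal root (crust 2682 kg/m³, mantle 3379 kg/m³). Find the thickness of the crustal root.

17100 m

By Archimedes' principle applied to the lithosphere: the weight of the topography is balanced by the buoyancy of the root, ρ_c h = (ρ_m − ρ_c) r.
r = h · ρ_c / (ρ_m − ρ_c) = 4450 m × 2682 / (3379 − 2682) = 17100 m.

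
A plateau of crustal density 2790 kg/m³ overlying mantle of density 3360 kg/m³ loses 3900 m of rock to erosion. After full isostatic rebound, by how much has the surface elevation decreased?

662 m

Rebound u = e ρ_c/ρ_m = 3900 m × 2790/3360 = 3238 m.
Net surface drop = e − u = 3900 m − 3238 m = e (ρ_m − ρ_c)/ρ_m = 662 m.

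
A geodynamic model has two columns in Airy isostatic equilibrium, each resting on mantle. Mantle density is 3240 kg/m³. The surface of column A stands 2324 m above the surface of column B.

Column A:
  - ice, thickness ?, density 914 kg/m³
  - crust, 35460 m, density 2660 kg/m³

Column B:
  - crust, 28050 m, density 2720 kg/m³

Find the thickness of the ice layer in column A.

666 m

Take the compensation level at the base of the deeper column (depth z_c below the surface of column A) and equate Σ ρ_i t_i down to z_c; mantle fills any gap and the z_c terms cancel.
Column A: x×914 + 35460×2660 + (z_c − 35460 − x)×3240
Column B: 2324×0 + 28050×2720 + (z_c − 2324 − 28050)×3240
The z_c×3240 term appears on both sides and cancels. Collect the known terms of each column as K = Σ(ρt)_known − 3240 × (depth of known layers): K_A = 94323600 − 3240×35460 = −20566800; K_B = 76296000 − 3240×(2324 + 28050) = −22115760.
Balance: K_A − x×(3240 − 914) = K_B, so x = (K_A − K_B)/(3240 − 914) = 1548960/2326 = 666 m.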